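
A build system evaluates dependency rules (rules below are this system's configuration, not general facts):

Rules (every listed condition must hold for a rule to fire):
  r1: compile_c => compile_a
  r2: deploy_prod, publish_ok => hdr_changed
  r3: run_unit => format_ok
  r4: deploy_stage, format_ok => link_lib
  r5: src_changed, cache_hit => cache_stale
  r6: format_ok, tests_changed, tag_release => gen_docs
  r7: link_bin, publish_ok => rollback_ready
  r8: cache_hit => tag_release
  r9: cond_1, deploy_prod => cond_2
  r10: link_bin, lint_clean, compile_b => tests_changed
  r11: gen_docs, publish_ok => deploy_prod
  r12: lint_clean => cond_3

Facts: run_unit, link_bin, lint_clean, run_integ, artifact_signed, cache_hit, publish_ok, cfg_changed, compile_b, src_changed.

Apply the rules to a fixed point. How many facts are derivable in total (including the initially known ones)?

Round 1 fires r3, r5, r7, r8, r10, r12, giving format_ok, cache_stale, rollback_ready, tag_release, tests_changed, cond_3.
Round 2 fires r6, giving gen_docs.
Round 3 fires r11, giving deploy_prod.
Round 4 fires r2, giving hdr_changed.
Closure: {artifact_signed, cache_hit, cache_stale, cfg_changed, compile_b, cond_3, deploy_prod, format_ok, gen_docs, hdr_changed, link_bin, lint_clean, publish_ok, rollback_ready, run_integ, run_unit, src_changed, tag_release, tests_changed} — 19 facts.

19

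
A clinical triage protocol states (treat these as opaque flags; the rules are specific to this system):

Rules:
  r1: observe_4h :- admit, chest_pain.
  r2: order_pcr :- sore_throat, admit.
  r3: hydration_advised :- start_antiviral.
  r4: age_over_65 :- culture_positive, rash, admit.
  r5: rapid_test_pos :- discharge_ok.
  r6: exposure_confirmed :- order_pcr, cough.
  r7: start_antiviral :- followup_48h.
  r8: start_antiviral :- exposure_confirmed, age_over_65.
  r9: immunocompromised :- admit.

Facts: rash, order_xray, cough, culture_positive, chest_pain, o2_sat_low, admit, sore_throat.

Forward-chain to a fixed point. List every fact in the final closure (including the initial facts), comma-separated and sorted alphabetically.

[1] r1 [observe_4h :- admit, chest_pain.]; r2 [order_pcr :- sore_throat, admit.]; r4 [age_over_65 :- culture_positive, rash, admit.]; r9 [immunocompromised :- admit.]. ⇒ new: observe_4h, order_pcr, age_over_65, immunocompromised.
[2] r6 [exposure_confirmed :- order_pcr, cough.]. ⇒ new: exposure_confirmed.
[3] r8 [start_antiviral :- exposure_confirmed, age_over_65.]. ⇒ new: start_antiviral.
[4] r3 [hydration_advised :- start_antiviral.]. ⇒ new: hydration_advised.

admit, age_over_65, chest_pain, cough, culture_positive, exposure_confirmed, hydration_advised, immunocompromised, o2_sat_low, observe_4h, order_pcr, order_xray, rash, sore_throat, start_antiviral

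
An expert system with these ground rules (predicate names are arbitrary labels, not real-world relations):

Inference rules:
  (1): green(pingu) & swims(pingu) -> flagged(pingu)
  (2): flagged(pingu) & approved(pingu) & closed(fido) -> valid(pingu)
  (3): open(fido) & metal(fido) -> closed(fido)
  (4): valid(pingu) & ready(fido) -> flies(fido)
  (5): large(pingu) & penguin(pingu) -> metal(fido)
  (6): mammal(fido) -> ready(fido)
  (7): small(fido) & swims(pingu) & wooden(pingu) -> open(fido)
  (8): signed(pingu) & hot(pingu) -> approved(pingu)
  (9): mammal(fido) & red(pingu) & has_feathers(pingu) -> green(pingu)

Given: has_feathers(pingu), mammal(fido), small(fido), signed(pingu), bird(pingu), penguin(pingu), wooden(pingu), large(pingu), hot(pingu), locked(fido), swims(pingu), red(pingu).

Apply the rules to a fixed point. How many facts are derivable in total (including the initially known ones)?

[1] (5) [large(pingu) & penguin(pingu) -> metal(fido)]; (6) [mammal(fido) -> ready(fido)]; (7) [small(fido) & swims(pingu) & wooden(pingu) -> open(fido)]; (8) [signed(pingu) & hot(pingu) -> approved(pingu)]; (9) [mammal(fido) & red(pingu) & has_feathers(pingu) -> green(pingu)]. ⇒ new: metal(fido), ready(fido), open(fido), approved(pingu), green(pingu).
[2] (1) [green(pingu) & swims(pingu) -> flagged(pingu)]; (3) [open(fido) & metal(fido) -> closed(fido)]. ⇒ new: flagged(pingu), closed(fido).
[3] (2) [flagged(pingu) & approved(pingu) & closed(fido) -> valid(pingu)]. ⇒ new: valid(pingu).
[4] (4) [valid(pingu) & ready(fido) -> flies(fido)]. ⇒ new: flies(fido).
Closure: {approved(pingu), bird(pingu), closed(fido), flagged(pingu), flies(fido), green(pingu), has_feathers(pingu), hot(pingu), large(pingu), locked(fido), mammal(fido), metal(fido), open(fido), penguin(pingu), ready(fido), red(pingu), signed(pingu), small(fido), swims(pingu), valid(pingu), wooden(pingu)} — 21 facts.

21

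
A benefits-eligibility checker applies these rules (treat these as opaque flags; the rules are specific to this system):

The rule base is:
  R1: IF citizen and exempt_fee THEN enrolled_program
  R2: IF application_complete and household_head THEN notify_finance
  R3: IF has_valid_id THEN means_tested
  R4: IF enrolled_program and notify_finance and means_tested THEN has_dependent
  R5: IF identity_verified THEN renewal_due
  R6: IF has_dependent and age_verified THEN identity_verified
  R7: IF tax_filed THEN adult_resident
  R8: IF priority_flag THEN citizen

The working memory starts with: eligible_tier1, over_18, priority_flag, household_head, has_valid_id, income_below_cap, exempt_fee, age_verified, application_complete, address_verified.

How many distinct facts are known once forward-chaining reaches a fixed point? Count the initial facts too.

17

Round 1 — R2, R3, R8, derive notify_finance, means_tested, citizen.
Round 2 — R1, derive enrolled_program.
Round 3 — R4, derive has_dependent.
Round 4 — R6, derive identity_verified.
Round 5 — R5, derive renewal_due.
Closure: {address_verified, age_verified, application_complete, citizen, eligible_tier1, enrolled_program, exempt_fee, has_dependent, has_valid_id, household_head, identity_verified, income_below_cap, means_tested, notify_finance, over_18, priority_flag, renewal_due} — 17 facts.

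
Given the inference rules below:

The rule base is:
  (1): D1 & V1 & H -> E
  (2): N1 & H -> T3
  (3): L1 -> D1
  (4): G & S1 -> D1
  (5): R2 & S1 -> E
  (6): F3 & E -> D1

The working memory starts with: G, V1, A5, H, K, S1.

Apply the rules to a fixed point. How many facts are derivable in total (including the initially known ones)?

Round 1: (4) [G & S1 -> D1]. Adds D1.
Round 2: (1) [D1 & V1 & H -> E]. Adds E.
Closure: {A5, D1, E, G, H, K, S1, V1} — 8 facts.

8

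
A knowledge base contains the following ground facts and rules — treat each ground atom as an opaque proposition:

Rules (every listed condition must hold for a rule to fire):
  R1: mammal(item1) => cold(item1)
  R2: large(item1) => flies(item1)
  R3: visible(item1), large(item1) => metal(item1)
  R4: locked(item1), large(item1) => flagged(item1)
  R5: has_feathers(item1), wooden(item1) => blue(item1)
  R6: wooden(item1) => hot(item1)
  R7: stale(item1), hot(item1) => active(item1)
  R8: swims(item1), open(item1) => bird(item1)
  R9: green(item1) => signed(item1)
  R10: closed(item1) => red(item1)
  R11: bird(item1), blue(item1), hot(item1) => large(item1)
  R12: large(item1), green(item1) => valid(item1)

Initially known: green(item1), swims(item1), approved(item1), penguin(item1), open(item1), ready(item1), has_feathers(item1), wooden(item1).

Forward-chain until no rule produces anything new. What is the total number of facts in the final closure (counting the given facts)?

Round 1 fires R5, R6, R8, R9, giving blue(item1), hot(item1), bird(item1), signed(item1).
Round 2 fires R11, giving large(item1).
Round 3 fires R2, R12, giving flies(item1), valid(item1).
Closure: {approved(item1), bird(item1), blue(item1), flies(item1), green(item1), has_feathers(item1), hot(item1), large(item1), open(item1), penguin(item1), ready(item1), signed(item1), swims(item1), valid(item1), wooden(item1)} — 15 facts.

15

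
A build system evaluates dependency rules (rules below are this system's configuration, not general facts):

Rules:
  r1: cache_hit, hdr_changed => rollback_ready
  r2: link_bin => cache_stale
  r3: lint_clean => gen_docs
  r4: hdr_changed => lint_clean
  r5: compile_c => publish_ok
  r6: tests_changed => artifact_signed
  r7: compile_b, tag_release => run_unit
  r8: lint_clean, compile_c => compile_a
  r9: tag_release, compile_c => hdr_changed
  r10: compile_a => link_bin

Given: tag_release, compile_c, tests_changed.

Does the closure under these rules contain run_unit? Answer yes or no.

Round 1: r5 [compile_c => publish_ok]; r6 [tests_changed => artifact_signed]; r9 [tag_release, compile_c => hdr_changed]. Adds publish_ok, artifact_signed, hdr_changed.
Round 2: r4 [hdr_changed => lint_clean]. Adds lint_clean.
Round 3: r3 [lint_clean => gen_docs]; r8 [lint_clean, compile_c => compile_a]. Adds gen_docs, compile_a.
Round 4: r10 [compile_a => link_bin]. Adds link_bin.
Round 5: r2 [link_bin => cache_stale]. Adds cache_stale.
Fixed point reached. run_unit is concluded only by r7; r7 needs compile_b (never derived).

no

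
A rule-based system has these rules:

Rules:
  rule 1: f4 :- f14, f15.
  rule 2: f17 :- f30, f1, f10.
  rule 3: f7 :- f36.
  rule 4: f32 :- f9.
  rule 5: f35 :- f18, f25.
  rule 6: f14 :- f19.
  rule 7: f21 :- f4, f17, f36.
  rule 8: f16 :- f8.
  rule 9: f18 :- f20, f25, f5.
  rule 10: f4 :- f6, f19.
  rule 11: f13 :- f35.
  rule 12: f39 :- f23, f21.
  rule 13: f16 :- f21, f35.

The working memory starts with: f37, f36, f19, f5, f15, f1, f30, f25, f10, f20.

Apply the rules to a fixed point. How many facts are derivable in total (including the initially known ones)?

Round 1: rule 2 [f17 :- f30, f1, f10.]; rule 3 [f7 :- f36.]; rule 6 [f14 :- f19.]; rule 9 [f18 :- f20, f25, f5.]. New: f17, f7, f14, f18.
Round 2: rule 1 [f4 :- f14, f15.]; rule 5 [f35 :- f18, f25.]. New: f4, f35.
Round 3: rule 7 [f21 :- f4, f17, f36.]; rule 11 [f13 :- f35.]. New: f21, f13.
Round 4: rule 13 [f16 :- f21, f35.]. New: f16.
Closure: {f1, f10, f13, f14, f15, f16, f17, f18, f19, f20, f21, f25, f30, f35, f36, f37, f4, f5, f7} — 19 facts.

19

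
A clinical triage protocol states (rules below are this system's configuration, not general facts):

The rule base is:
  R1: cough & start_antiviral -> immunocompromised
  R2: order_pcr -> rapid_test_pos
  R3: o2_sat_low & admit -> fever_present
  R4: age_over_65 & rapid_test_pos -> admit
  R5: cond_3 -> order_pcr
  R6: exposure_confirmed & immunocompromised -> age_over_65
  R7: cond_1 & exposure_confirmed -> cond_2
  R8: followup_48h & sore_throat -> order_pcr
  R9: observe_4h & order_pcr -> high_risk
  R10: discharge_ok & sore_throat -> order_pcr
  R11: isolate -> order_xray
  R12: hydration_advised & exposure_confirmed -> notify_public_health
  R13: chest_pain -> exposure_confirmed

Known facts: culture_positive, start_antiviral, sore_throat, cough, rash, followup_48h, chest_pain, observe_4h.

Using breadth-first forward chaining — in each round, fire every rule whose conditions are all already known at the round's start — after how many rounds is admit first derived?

3

Round 1 fires R1, R8, R13, giving immunocompromised, order_pcr, exposure_confirmed.
Round 2 fires R2, R6, R9, giving rapid_test_pos, age_over_65, high_risk.
Round 3 fires R4, giving admit.
admit first appears in round 3.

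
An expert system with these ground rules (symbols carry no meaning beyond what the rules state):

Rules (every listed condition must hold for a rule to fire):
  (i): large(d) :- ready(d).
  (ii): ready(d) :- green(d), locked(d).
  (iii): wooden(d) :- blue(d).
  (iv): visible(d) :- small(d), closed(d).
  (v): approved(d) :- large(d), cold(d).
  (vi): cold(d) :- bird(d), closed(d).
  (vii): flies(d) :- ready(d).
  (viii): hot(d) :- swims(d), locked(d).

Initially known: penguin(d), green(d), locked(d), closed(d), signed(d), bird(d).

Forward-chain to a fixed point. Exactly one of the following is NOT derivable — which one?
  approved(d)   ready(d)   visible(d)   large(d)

visible(d)

Round 1: (ii) [ready(d) :- green(d), locked(d).]; (vi) [cold(d) :- bird(d), closed(d).]. New: ready(d), cold(d).
Round 2: (i) [large(d) :- ready(d).]; (vii) [flies(d) :- ready(d).]. New: large(d), flies(d).
Round 3: (v) [approved(d) :- large(d), cold(d).]. New: approved(d).
Derived: large(d) (round 2), ready(d) (round 1), approved(d) (round 3). visible(d) never appears in any round.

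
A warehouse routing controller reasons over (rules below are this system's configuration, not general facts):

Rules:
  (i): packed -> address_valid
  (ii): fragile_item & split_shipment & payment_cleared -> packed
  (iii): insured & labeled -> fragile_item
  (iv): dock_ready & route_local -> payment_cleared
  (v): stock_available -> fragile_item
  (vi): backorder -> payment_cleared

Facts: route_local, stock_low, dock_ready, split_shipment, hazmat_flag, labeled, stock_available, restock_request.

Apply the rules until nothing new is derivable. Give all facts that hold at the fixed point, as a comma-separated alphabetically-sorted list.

Round 1 — (iv), (v), derive payment_cleared, fragile_item.
Round 2 — (ii), derive packed.
Round 3 — (i), derive address_valid.

address_valid, dock_ready, fragile_item, hazmat_flag, labeled, packed, payment_cleared, restock_request, route_local, split_shipment, stock_available, stock_low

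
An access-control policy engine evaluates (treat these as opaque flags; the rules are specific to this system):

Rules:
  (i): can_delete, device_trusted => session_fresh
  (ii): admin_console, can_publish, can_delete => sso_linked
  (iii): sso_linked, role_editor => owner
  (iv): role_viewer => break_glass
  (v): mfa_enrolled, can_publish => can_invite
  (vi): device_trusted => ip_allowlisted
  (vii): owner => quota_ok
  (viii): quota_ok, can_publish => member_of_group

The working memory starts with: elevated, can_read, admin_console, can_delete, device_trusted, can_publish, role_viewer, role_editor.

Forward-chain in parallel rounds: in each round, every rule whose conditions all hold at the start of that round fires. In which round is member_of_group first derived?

Round 1: (i) [can_delete, device_trusted => session_fresh]; (ii) [admin_console, can_publish, can_delete => sso_linked]; (iv) [role_viewer => break_glass]; (vi) [device_trusted => ip_allowlisted]. Adds session_fresh, sso_linked, break_glass, ip_allowlisted.
Round 2: (iii) [sso_linked, role_editor => owner]. Adds owner.
Round 3: (vii) [owner => quota_ok]. Adds quota_ok.
Round 4: (viii) [quota_ok, can_publish => member_of_group]. Adds member_of_group.
member_of_group first appears in round 4.

4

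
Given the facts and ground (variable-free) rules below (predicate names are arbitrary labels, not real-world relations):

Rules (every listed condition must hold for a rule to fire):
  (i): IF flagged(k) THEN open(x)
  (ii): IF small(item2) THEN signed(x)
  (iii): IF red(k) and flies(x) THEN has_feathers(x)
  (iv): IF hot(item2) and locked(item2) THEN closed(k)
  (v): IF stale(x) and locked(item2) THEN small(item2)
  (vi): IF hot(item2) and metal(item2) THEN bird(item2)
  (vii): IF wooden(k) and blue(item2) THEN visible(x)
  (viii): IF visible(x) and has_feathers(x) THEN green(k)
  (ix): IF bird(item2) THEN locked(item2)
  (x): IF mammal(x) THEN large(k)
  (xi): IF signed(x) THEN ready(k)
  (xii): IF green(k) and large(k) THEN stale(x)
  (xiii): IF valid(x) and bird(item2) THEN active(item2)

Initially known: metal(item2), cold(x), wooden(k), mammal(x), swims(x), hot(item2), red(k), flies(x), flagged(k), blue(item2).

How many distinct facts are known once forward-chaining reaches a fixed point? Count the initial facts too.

Round 1: (i) [IF flagged(k) THEN open(x)]; (iii) [IF red(k) and flies(x) THEN has_feathers(x)]; (vi) [IF hot(item2) and metal(item2) THEN bird(item2)]; (vii) [IF wooden(k) and blue(item2) THEN visible(x)]; (x) [IF mammal(x) THEN large(k)]. Adds open(x), has_feathers(x), bird(item2), visible(x), large(k).
Round 2: (viii) [IF visible(x) and has_feathers(x) THEN green(k)]; (ix) [IF bird(item2) THEN locked(item2)]. Adds green(k), locked(item2).
Round 3: (iv) [IF hot(item2) and locked(item2) THEN closed(k)]; (xii) [IF green(k) and large(k) THEN stale(x)]. Adds closed(k), stale(x).
Round 4: (v) [IF stale(x) and locked(item2) THEN small(item2)]. Adds small(item2).
Round 5: (ii) [IF small(item2) THEN signed(x)]. Adds signed(x).
Round 6: (xi) [IF signed(x) THEN ready(k)]. Adds ready(k).
Closure: {bird(item2), blue(item2), closed(k), cold(x), flagged(k), flies(x), green(k), has_feathers(x), hot(item2), large(k), locked(item2), mammal(x), metal(item2), open(x), ready(k), red(k), signed(x), small(item2), stale(x), swims(x), visible(x), wooden(k)} — 22 facts.

22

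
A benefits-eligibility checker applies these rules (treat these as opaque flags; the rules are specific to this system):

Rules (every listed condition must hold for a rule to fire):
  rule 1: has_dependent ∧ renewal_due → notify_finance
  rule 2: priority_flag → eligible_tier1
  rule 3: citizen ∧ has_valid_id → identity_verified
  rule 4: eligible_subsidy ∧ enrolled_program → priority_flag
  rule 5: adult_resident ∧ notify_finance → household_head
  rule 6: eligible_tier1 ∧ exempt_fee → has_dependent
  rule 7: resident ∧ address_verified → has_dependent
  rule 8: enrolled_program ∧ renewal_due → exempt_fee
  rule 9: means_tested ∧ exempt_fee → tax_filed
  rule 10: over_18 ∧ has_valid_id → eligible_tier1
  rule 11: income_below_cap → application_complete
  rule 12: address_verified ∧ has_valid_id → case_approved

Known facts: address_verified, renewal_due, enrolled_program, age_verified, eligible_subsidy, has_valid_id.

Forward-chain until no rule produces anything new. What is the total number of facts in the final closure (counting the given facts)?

Round 1: rule 4 [eligible_subsidy ∧ enrolled_program → priority_flag]; rule 8 [enrolled_program ∧ renewal_due → exempt_fee]; rule 12 [address_verified ∧ has_valid_id → case_approved]. Adds priority_flag, exempt_fee, case_approved.
Round 2: rule 2 [priority_flag → eligible_tier1]. Adds eligible_tier1.
Round 3: rule 6 [eligible_tier1 ∧ exempt_fee → has_dependent]. Adds has_dependent.
Round 4: rule 1 [has_dependent ∧ renewal_due → notify_finance]. Adds notify_finance.
Closure: {address_verified, age_verified, case_approved, eligible_subsidy, eligible_tier1, enrolled_program, exempt_fee, has_dependent, has_valid_id, notify_finance, priority_flag, renewal_due} — 12 facts.

12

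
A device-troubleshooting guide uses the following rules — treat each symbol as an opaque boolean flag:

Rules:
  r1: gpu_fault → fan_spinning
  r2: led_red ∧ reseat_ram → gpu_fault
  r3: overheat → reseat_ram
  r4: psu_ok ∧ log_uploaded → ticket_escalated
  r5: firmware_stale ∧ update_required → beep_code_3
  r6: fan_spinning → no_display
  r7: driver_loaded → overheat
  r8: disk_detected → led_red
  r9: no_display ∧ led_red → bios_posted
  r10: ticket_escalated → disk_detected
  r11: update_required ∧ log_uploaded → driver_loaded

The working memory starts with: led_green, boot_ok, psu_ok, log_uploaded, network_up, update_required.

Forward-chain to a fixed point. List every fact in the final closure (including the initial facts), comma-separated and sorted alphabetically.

bios_posted, boot_ok, disk_detected, driver_loaded, fan_spinning, gpu_fault, led_green, led_red, log_uploaded, network_up, no_display, overheat, psu_ok, reseat_ram, ticket_escalated, update_required

[1] r4 [psu_ok ∧ log_uploaded → ticket_escalated]; r11 [update_required ∧ log_uploaded → driver_loaded]. ⇒ new: ticket_escalated, driver_loaded.
[2] r7 [driver_loaded → overheat]; r10 [ticket_escalated → disk_detected]. ⇒ new: overheat, disk_detected.
[3] r3 [overheat → reseat_ram]; r8 [disk_detected → led_red]. ⇒ new: reseat_ram, led_red.
[4] r2 [led_red ∧ reseat_ram → gpu_fault]. ⇒ new: gpu_fault.
[5] r1 [gpu_fault → fan_spinning]. ⇒ new: fan_spinning.
[6] r6 [fan_spinning → no_display]. ⇒ new: no_display.
[7] r9 [no_display ∧ led_red → bios_posted]. ⇒ new: bios_posted.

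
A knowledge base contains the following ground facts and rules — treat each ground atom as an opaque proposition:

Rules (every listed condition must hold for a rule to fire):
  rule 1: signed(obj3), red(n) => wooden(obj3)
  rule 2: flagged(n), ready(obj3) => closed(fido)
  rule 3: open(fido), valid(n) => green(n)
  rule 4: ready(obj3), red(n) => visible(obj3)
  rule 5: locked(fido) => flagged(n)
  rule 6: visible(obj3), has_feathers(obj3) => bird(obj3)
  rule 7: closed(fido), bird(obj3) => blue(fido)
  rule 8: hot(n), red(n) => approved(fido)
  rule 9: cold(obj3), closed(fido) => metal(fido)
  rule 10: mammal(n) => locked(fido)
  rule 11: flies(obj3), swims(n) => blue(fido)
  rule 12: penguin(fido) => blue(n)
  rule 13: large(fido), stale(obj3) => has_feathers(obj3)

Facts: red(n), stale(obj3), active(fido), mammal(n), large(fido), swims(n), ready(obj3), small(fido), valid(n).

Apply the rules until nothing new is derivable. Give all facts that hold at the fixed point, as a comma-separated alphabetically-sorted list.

Round 1 — rule 4, rule 10, rule 13, derive visible(obj3), locked(fido), has_feathers(obj3).
Round 2 — rule 5, rule 6, derive flagged(n), bird(obj3).
Round 3 — rule 2, derive closed(fido).
Round 4 — rule 7, derive blue(fido).

active(fido), bird(obj3), blue(fido), closed(fido), flagged(n), has_feathers(obj3), large(fido), locked(fido), mammal(n), ready(obj3), red(n), small(fido), stale(obj3), swims(n), valid(n), visible(obj3)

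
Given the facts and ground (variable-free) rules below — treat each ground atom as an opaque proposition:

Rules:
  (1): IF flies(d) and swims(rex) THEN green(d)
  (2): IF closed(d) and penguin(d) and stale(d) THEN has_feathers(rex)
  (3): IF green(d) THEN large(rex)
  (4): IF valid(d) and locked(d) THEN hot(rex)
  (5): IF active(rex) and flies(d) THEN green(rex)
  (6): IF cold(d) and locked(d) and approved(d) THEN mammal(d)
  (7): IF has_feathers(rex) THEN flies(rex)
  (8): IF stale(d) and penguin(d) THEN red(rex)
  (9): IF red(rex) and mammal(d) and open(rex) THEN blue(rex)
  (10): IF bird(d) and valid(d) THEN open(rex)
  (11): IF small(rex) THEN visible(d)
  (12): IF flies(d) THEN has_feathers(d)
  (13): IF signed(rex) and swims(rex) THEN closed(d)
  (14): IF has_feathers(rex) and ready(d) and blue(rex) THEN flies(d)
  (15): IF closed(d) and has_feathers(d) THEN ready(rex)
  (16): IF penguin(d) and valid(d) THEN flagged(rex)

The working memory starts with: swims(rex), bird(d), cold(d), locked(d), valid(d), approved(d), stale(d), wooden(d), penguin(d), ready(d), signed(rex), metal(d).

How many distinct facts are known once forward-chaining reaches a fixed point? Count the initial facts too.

Round 1: (4) [IF valid(d) and locked(d) THEN hot(rex)]; (6) [IF cold(d) and locked(d) and approved(d) THEN mammal(d)]; (8) [IF stale(d) and penguin(d) THEN red(rex)]; (10) [IF bird(d) and valid(d) THEN open(rex)]; (13) [IF signed(rex) and swims(rex) THEN closed(d)]; (16) [IF penguin(d) and valid(d) THEN flagged(rex)]. Adds hot(rex), mammal(d), red(rex), open(rex), closed(d), flagged(rex).
Round 2: (2) [IF closed(d) and penguin(d) and stale(d) THEN has_feathers(rex)]; (9) [IF red(rex) and mammal(d) and open(rex) THEN blue(rex)]. Adds has_feathers(rex), blue(rex).
Round 3: (7) [IF has_feathers(rex) THEN flies(rex)]; (14) [IF has_feathers(rex) and ready(d) and blue(rex) THEN flies(d)]. Adds flies(rex), flies(d).
Round 4: (1) [IF flies(d) and swims(rex) THEN green(d)]; (12) [IF flies(d) THEN has_feathers(d)]. Adds green(d), has_feathers(d).
Round 5: (3) [IF green(d) THEN large(rex)]; (15) [IF closed(d) and has_feathers(d) THEN ready(rex)]. Adds large(rex), ready(rex).
Closure: {approved(d), bird(d), blue(rex), closed(d), cold(d), flagged(rex), flies(d), flies(rex), green(d), has_feathers(d), has_feathers(rex), hot(rex), large(rex), locked(d), mammal(d), metal(d), open(rex), penguin(d), ready(d), ready(rex), red(rex), signed(rex), stale(d), swims(rex), valid(d), wooden(d)} — 26 facts.

26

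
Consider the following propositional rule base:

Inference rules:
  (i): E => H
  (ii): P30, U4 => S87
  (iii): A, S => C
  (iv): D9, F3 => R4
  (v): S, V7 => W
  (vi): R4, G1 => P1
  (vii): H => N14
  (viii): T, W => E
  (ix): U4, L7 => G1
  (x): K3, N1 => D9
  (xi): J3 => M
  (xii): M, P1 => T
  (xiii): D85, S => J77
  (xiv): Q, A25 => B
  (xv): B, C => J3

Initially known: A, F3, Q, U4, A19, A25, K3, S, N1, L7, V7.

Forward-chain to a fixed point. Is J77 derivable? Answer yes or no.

no

Round 1: (iii) [A, S => C]; (v) [S, V7 => W]; (ix) [U4, L7 => G1]; (x) [K3, N1 => D9]; (xiv) [Q, A25 => B]. New: C, W, G1, D9, B.
Round 2: (iv) [D9, F3 => R4]; (xv) [B, C => J3]. New: R4, J3.
Round 3: (vi) [R4, G1 => P1]; (xi) [J3 => M]. New: P1, M.
Round 4: (xii) [M, P1 => T]. New: T.
Round 5: (viii) [T, W => E]. New: E.
Round 6: (i) [E => H]. New: H.
Round 7: (vii) [H => N14]. New: N14.
Fixed point reached. J77 is concluded only by (xiii); (xiii) needs D85 (never derived).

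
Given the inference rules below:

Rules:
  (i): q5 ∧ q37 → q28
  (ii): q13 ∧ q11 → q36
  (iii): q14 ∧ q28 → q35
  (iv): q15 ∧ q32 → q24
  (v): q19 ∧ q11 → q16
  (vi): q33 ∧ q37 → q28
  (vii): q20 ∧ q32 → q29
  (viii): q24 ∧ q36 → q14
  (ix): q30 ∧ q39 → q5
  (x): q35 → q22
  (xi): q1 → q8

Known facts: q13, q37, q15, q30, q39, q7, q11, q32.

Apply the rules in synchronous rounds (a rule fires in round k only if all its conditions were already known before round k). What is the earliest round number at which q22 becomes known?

4

Round 1: (ii) [q13 ∧ q11 → q36]; (iv) [q15 ∧ q32 → q24]; (ix) [q30 ∧ q39 → q5]. New: q36, q24, q5.
Round 2: (i) [q5 ∧ q37 → q28]; (viii) [q24 ∧ q36 → q14]. New: q28, q14.
Round 3: (iii) [q14 ∧ q28 → q35]. New: q35.
Round 4: (x) [q35 → q22]. New: q22.
q22 first appears in round 4.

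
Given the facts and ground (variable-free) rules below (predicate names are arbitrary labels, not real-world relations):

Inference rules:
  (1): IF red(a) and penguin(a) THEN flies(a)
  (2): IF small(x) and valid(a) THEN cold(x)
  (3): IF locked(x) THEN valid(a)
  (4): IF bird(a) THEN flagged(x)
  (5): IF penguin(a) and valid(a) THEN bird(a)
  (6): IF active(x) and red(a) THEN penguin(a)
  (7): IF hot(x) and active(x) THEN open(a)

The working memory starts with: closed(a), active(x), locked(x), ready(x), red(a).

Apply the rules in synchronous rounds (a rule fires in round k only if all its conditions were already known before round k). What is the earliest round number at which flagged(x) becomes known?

3

[1] (3) [IF locked(x) THEN valid(a)]; (6) [IF active(x) and red(a) THEN penguin(a)]. ⇒ new: valid(a), penguin(a).
[2] (1) [IF red(a) and penguin(a) THEN flies(a)]; (5) [IF penguin(a) and valid(a) THEN bird(a)]. ⇒ new: flies(a), bird(a).
[3] (4) [IF bird(a) THEN flagged(x)]. ⇒ new: flagged(x).
flagged(x) first appears in round 3.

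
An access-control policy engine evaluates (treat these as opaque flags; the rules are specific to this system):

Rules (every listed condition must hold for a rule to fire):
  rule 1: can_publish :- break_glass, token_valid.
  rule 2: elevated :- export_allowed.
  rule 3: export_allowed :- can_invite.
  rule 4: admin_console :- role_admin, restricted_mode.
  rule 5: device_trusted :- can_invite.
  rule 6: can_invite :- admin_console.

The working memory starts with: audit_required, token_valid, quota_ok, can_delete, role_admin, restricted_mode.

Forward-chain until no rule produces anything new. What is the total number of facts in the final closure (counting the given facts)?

Round 1: rule 4 [admin_console :- role_admin, restricted_mode.]. New: admin_console.
Round 2: rule 6 [can_invite :- admin_console.]. New: can_invite.
Round 3: rule 3 [export_allowed :- can_invite.]; rule 5 [device_trusted :- can_invite.]. New: export_allowed, device_trusted.
Round 4: rule 2 [elevated :- export_allowed.]. New: elevated.
Closure: {admin_console, audit_required, can_delete, can_invite, device_trusted, elevated, export_allowed, quota_ok, restricted_mode, role_admin, token_valid} — 11 facts.

11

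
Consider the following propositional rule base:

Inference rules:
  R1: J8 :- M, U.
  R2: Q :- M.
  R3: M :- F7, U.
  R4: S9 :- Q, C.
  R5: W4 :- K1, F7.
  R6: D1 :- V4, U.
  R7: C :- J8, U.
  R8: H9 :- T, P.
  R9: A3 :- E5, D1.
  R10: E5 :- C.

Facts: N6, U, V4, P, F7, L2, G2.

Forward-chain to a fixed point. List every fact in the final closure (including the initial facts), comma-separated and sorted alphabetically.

A3, C, D1, E5, F7, G2, J8, L2, M, N6, P, Q, S9, U, V4

Round 1: R3 [M :- F7, U.]; R6 [D1 :- V4, U.]. Adds M, D1.
Round 2: R1 [J8 :- M, U.]; R2 [Q :- M.]. Adds J8, Q.
Round 3: R7 [C :- J8, U.]. Adds C.
Round 4: R4 [S9 :- Q, C.]; R10 [E5 :- C.]. Adds S9, E5.
Round 5: R9 [A3 :- E5, D1.]. Adds A3.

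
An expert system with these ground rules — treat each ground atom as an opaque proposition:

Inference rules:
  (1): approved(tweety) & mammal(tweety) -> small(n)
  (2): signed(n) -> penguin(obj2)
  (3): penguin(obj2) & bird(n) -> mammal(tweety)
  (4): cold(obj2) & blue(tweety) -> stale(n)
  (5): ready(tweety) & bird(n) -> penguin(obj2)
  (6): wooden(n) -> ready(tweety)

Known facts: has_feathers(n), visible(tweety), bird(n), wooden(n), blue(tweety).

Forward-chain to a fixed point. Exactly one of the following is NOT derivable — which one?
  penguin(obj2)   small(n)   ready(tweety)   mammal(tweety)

Round 1 fires (6), giving ready(tweety).
Round 2 fires (5), giving penguin(obj2).
Round 3 fires (3), giving mammal(tweety).
Derived: ready(tweety) (round 1), mammal(tweety) (round 3), penguin(obj2) (round 2). small(n) never appears in any round.

small(n)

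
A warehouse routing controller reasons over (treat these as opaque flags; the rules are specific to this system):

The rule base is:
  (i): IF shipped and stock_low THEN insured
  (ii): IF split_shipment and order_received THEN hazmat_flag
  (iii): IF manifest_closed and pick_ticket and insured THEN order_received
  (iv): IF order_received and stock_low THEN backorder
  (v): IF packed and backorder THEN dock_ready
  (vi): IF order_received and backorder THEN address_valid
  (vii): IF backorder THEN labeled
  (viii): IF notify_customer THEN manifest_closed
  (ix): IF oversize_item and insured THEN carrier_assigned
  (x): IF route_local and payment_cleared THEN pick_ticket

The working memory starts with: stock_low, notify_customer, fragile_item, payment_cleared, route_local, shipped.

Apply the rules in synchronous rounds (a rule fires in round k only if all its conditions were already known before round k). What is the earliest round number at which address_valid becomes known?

4

[1] (i) [IF shipped and stock_low THEN insured]; (viii) [IF notify_customer THEN manifest_closed]; (x) [IF route_local and payment_cleared THEN pick_ticket]. ⇒ new: insured, manifest_closed, pick_ticket.
[2] (iii) [IF manifest_closed and pick_ticket and insured THEN order_received]. ⇒ new: order_received.
[3] (iv) [IF order_received and stock_low THEN backorder]. ⇒ new: backorder.
[4] (vi) [IF order_received and backorder THEN address_valid]; (vii) [IF backorder THEN labeled]. ⇒ new: address_valid, labeled.
address_valid first appears in round 4.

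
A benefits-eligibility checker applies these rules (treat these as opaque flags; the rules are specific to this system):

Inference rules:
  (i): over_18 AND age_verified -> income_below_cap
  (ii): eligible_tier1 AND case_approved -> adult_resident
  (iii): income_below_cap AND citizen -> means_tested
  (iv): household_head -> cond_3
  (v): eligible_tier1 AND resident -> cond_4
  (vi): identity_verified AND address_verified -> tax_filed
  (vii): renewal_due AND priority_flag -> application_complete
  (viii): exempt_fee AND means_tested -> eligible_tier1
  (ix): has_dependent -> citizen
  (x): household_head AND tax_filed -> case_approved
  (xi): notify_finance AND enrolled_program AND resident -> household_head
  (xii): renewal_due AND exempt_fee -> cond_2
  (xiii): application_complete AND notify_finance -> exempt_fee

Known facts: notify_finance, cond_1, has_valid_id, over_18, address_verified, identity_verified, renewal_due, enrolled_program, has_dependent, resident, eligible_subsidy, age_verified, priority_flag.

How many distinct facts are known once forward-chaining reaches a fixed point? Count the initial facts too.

Round 1 — (i), (vi), (vii), (ix), (xi), derive income_below_cap, tax_filed, application_complete, citizen, household_head.
Round 2 — (iii), (iv), (x), (xiii), derive means_tested, cond_3, case_approved, exempt_fee.
Round 3 — (viii), (xii), derive eligible_tier1, cond_2.
Round 4 — (ii), (v), derive adult_resident, cond_4.
Closure: {address_verified, adult_resident, age_verified, application_complete, case_approved, citizen, cond_1, cond_2, cond_3, cond_4, eligible_subsidy, eligible_tier1, enrolled_program, exempt_fee, has_dependent, has_valid_id, household_head, identity_verified, income_below_cap, means_tested, notify_finance, over_18, priority_flag, renewal_due, resident, tax_filed} — 26 facts.

26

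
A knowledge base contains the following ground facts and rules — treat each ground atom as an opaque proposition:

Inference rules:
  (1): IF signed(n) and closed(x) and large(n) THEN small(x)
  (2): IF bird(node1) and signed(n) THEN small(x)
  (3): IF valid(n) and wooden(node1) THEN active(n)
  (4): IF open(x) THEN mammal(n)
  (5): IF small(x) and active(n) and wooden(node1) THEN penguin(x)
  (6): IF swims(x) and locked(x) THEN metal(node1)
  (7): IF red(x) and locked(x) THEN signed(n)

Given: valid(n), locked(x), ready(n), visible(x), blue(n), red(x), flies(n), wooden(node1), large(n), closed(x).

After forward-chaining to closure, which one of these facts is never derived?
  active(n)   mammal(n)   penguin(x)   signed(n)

Round 1: (3) [IF valid(n) and wooden(node1) THEN active(n)]; (7) [IF red(x) and locked(x) THEN signed(n)]. Adds active(n), signed(n).
Round 2: (1) [IF signed(n) and closed(x) and large(n) THEN small(x)]. Adds small(x).
Round 3: (5) [IF small(x) and active(n) and wooden(node1) THEN penguin(x)]. Adds penguin(x).
Derived: signed(n) (round 1), active(n) (round 1), penguin(x) (round 3). mammal(n) never appears in any round.

mammal(n)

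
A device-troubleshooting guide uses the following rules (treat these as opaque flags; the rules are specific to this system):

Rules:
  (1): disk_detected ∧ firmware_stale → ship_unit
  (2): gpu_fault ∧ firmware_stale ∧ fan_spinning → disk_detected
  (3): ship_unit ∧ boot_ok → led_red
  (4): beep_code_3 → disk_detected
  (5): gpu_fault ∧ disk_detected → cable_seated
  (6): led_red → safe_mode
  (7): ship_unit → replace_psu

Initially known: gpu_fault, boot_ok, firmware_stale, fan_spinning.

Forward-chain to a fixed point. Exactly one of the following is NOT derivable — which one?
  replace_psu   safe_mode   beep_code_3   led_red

beep_code_3

Round 1: (2) [gpu_fault ∧ firmware_stale ∧ fan_spinning → disk_detected]. New: disk_detected.
Round 2: (1) [disk_detected ∧ firmware_stale → ship_unit]; (5) [gpu_fault ∧ disk_detected → cable_seated]. New: ship_unit, cable_seated.
Round 3: (3) [ship_unit ∧ boot_ok → led_red]; (7) [ship_unit → replace_psu]. New: led_red, replace_psu.
Round 4: (6) [led_red → safe_mode]. New: safe_mode.
Derived: led_red (round 3), safe_mode (round 4), replace_psu (round 3). beep_code_3 never appears in any round.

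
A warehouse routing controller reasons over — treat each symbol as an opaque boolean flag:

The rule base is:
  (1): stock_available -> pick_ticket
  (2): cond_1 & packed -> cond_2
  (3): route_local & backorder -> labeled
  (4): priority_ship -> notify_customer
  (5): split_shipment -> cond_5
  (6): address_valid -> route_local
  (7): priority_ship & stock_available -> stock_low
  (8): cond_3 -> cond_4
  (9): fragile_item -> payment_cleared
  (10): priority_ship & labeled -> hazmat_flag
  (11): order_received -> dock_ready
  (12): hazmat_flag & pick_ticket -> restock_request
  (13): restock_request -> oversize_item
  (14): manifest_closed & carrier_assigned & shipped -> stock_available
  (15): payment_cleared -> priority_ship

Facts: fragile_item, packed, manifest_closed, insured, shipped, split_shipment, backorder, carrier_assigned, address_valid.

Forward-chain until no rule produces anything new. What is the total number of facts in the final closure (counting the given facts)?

21

Round 1 — (5), (6), (9), (14), derive cond_5, route_local, payment_cleared, stock_available.
Round 2 — (1), (3), (15), derive pick_ticket, labeled, priority_ship.
Round 3 — (4), (7), (10), derive notify_customer, stock_low, hazmat_flag.
Round 4 — (12), derive restock_request.
Round 5 — (13), derive oversize_item.
Closure: {address_valid, backorder, carrier_assigned, cond_5, fragile_item, hazmat_flag, insured, labeled, manifest_closed, notify_customer, oversize_item, packed, payment_cleared, pick_ticket, priority_ship, restock_request, route_local, shipped, split_shipment, stock_available, stock_low} — 21 facts.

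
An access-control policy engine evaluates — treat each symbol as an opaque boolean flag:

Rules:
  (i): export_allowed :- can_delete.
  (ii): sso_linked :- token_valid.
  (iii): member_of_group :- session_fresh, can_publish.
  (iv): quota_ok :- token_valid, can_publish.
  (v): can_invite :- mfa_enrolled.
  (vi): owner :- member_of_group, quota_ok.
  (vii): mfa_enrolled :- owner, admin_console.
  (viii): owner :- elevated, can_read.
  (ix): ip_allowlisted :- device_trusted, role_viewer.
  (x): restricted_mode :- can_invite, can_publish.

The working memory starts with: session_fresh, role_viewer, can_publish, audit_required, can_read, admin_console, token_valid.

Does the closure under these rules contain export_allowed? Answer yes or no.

no

Round 1 fires (ii), (iii), (iv), giving sso_linked, member_of_group, quota_ok.
Round 2 fires (vi), giving owner.
Round 3 fires (vii), giving mfa_enrolled.
Round 4 fires (v), giving can_invite.
Round 5 fires (x), giving restricted_mode.
Fixed point reached. export_allowed is concluded only by (i); (i) needs can_delete (never derived).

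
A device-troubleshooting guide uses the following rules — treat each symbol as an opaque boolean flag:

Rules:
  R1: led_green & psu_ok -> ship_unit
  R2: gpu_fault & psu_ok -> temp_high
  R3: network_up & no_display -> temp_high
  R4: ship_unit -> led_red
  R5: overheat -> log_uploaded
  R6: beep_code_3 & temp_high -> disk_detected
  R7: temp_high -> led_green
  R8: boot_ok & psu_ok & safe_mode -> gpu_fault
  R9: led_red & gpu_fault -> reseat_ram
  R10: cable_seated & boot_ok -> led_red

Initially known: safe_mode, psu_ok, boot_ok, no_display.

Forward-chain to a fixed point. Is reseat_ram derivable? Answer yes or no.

Round 1: R8 [boot_ok & psu_ok & safe_mode -> gpu_fault]. New: gpu_fault.
Round 2: R2 [gpu_fault & psu_ok -> temp_high]. New: temp_high.
Round 3: R7 [temp_high -> led_green]. New: led_green.
Round 4: R1 [led_green & psu_ok -> ship_unit]. New: ship_unit.
Round 5: R4 [ship_unit -> led_red]. New: led_red.
Round 6: R9 [led_red & gpu_fault -> reseat_ram]. New: reseat_ram.
reseat_ram appears in round 6, so it is derivable.

yes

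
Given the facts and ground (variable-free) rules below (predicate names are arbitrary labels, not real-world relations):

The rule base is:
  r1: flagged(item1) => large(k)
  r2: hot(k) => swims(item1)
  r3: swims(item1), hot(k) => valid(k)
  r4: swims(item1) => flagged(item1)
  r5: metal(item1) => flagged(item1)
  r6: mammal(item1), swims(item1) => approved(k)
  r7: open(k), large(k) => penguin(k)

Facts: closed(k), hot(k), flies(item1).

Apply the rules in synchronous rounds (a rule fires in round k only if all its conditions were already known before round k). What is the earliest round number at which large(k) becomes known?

3

Round 1 — r2, derive swims(item1).
Round 2 — r3, r4, derive valid(k), flagged(item1).
Round 3 — r1, derive large(k).
large(k) first appears in round 3.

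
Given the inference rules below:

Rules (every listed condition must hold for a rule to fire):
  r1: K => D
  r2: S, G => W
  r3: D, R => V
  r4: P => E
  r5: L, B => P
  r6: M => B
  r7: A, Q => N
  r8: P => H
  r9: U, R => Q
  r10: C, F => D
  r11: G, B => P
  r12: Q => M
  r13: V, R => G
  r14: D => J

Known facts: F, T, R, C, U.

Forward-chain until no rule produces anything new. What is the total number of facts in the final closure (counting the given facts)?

15

Round 1: r9 [U, R => Q]; r10 [C, F => D]. Adds Q, D.
Round 2: r3 [D, R => V]; r12 [Q => M]; r14 [D => J]. Adds V, M, J.
Round 3: r6 [M => B]; r13 [V, R => G]. Adds B, G.
Round 4: r11 [G, B => P]. Adds P.
Round 5: r4 [P => E]; r8 [P => H]. Adds E, H.
Closure: {B, C, D, E, F, G, H, J, M, P, Q, R, T, U, V} — 15 facts.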